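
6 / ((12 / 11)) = 11 / 2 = 5.50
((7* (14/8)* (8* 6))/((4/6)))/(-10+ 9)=-882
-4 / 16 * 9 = -9 / 4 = -2.25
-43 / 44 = -0.98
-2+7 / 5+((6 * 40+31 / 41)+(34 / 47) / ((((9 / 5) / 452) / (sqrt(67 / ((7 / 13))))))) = 49232 / 205+76840 * sqrt(6097) / 2961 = 2266.47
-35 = -35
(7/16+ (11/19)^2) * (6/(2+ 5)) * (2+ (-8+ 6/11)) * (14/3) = -66945/3971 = -16.86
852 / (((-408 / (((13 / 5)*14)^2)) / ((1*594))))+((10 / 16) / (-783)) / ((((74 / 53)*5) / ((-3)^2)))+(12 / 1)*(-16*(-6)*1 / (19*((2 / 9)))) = -683407955293063 / 415894800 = -1643223.13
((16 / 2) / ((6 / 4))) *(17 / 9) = 272 / 27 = 10.07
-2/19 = -0.11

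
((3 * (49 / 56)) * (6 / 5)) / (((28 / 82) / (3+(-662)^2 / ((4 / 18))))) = 727705269 / 40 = 18192631.72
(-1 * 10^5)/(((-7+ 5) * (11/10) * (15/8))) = 800000/33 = 24242.42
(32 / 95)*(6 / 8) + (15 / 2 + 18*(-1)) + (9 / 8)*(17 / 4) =-16617 / 3040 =-5.47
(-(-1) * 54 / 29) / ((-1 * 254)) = -27 / 3683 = -0.01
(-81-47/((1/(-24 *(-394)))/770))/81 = -114070907/27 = -4224848.41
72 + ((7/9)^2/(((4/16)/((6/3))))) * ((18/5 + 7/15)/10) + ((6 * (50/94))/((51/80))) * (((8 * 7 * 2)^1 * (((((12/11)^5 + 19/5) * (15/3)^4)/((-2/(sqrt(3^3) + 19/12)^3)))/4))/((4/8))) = -6240449033875000 * sqrt(3)/128679749 - 48400965627236614606/781729475175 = -145912718.01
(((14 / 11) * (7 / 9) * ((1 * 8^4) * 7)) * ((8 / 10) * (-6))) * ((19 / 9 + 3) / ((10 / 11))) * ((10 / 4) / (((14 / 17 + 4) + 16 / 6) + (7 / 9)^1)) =-191070208 / 825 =-231600.25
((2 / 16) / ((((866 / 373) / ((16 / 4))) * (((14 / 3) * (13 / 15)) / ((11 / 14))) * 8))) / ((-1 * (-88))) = 16785 / 282440704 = 0.00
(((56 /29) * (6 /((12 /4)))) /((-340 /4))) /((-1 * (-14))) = -8 /2465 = -0.00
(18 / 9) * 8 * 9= 144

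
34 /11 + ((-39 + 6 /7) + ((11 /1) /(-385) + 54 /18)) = -12351 /385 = -32.08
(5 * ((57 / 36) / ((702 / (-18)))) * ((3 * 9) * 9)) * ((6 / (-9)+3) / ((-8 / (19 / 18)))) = 12635 / 832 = 15.19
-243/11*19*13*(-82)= 4921722/11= 447429.27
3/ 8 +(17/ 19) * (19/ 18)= 95/ 72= 1.32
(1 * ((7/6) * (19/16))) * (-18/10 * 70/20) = -2793/320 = -8.73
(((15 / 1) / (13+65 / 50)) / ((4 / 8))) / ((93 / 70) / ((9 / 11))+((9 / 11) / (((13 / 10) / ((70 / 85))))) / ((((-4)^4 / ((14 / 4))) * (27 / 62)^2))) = 462672000 / 366356047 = 1.26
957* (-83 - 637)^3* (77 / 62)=-13752135936000 / 31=-443617288258.06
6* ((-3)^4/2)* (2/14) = 243/7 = 34.71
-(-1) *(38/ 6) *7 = 133/ 3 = 44.33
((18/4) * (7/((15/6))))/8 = 1.58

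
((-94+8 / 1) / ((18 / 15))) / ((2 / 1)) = -215 / 6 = -35.83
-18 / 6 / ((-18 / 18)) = 3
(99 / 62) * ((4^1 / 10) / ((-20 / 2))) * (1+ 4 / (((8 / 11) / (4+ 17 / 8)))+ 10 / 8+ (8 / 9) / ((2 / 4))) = -59741 / 24800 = -2.41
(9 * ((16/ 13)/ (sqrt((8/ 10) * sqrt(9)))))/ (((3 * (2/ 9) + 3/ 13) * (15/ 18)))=432 * sqrt(15)/ 175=9.56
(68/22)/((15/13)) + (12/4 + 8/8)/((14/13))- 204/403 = 2740132/465465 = 5.89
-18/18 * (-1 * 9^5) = 59049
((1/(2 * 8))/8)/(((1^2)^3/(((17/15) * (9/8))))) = 51/5120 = 0.01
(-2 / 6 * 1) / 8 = -1 / 24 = -0.04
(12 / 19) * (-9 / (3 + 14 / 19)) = -108 / 71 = -1.52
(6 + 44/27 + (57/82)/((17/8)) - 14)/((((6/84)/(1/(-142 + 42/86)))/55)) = 753106816/22902723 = 32.88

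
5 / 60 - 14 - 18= -31.92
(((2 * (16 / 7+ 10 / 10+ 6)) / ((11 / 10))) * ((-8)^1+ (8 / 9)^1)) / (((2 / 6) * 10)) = -8320 / 231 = -36.02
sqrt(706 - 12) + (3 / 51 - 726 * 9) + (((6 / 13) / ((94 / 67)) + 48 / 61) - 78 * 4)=-4336929238 / 633607 + sqrt(694)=-6818.48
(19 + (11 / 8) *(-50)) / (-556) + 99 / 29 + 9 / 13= 3517775 / 838448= 4.20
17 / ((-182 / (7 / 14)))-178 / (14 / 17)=-78693 / 364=-216.19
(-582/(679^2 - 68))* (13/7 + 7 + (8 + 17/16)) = -584037/25814488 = -0.02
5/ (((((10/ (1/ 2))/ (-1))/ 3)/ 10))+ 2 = -11/ 2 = -5.50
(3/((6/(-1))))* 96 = -48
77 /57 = 1.35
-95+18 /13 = -1217 /13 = -93.62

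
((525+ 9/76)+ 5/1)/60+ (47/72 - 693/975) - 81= -64220411/889200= -72.22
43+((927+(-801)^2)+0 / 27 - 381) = 642190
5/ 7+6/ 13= 107/ 91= 1.18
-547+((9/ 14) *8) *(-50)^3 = -643404.14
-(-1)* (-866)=-866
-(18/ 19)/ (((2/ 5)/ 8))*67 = -1269.47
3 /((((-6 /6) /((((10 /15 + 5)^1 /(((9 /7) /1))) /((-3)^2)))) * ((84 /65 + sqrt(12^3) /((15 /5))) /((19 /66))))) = 1028755 /358246152 - 9552725 * sqrt(3) /537369228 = -0.03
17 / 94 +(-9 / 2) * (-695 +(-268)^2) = -15043775 / 47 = -320080.32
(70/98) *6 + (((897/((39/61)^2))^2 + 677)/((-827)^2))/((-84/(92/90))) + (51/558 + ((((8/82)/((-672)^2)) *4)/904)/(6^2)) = 8686096133258585295313/2024063009349048944640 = 4.29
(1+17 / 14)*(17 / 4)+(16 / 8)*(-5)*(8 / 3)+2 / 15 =-14383 / 840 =-17.12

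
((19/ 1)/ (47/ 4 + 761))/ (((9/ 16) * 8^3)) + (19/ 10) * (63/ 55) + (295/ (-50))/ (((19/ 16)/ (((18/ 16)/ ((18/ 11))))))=-131013407/ 105712200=-1.24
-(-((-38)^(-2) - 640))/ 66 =-308053/ 31768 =-9.70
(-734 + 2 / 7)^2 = 26378496 / 49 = 538336.65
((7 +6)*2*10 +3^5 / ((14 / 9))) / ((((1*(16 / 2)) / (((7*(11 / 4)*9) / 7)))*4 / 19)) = 10960587 / 1792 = 6116.40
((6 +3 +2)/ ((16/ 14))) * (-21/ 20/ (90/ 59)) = -31801/ 4800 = -6.63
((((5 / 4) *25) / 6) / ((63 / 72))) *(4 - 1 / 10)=325 / 14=23.21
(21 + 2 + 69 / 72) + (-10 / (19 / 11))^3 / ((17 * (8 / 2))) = 59060725 / 2798472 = 21.10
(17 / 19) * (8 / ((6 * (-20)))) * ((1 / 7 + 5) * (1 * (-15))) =612 / 133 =4.60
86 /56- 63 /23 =-775 /644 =-1.20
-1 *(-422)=422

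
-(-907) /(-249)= -907 /249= -3.64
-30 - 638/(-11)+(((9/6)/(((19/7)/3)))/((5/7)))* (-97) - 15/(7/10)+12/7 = -288419/1330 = -216.86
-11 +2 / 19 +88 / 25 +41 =15972 / 475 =33.63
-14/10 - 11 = -62/5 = -12.40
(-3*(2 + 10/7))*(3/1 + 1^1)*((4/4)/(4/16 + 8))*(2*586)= -450048/77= -5844.78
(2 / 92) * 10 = 5 / 23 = 0.22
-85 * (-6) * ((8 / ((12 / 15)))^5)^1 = 51000000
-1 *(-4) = 4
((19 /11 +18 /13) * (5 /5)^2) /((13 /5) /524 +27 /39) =1165900 /261239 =4.46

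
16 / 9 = 1.78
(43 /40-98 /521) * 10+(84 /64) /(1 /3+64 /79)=22628589 /2259056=10.02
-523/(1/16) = -8368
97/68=1.43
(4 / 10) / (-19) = -2 / 95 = -0.02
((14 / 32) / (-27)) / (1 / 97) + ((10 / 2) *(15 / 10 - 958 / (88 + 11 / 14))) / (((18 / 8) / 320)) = -3548235997 / 536976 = -6607.81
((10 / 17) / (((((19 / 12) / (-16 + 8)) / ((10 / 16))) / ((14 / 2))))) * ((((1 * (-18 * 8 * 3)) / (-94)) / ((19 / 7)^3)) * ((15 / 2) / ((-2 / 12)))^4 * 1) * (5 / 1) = -6379949205000000 / 104126479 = -61271150.88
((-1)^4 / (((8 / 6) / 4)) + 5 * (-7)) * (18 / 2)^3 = -23328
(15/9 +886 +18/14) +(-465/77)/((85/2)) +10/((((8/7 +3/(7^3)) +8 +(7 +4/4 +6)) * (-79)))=888.80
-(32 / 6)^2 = -256 / 9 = -28.44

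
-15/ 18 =-5/ 6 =-0.83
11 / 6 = 1.83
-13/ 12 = -1.08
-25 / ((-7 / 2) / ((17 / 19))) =6.39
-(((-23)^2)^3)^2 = -21914624432020321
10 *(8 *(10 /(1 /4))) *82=262400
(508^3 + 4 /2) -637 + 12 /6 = 131095879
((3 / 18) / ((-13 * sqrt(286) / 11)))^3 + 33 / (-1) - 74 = -107 - 11 * sqrt(286) / 320797152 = -107.00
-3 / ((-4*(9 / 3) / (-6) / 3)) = -9 / 2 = -4.50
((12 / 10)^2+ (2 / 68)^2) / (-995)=-41641 / 28755500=-0.00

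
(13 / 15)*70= 182 / 3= 60.67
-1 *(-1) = 1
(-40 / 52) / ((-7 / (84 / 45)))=8 / 39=0.21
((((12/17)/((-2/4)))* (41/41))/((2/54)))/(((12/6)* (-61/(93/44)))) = 7533/11407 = 0.66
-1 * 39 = -39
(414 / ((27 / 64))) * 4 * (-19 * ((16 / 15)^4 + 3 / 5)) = -141297.19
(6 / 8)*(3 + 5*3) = 27 / 2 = 13.50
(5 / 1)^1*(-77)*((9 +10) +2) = -8085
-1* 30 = -30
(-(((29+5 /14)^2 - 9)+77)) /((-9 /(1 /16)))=182249 /28224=6.46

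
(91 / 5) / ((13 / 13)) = 91 / 5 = 18.20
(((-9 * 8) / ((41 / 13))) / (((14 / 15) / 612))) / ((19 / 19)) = -4296240 / 287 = -14969.48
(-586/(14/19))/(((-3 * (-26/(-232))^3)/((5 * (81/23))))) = 1173083584320/353717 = 3316446.72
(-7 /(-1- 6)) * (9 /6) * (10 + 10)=30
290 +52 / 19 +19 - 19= 5562 / 19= 292.74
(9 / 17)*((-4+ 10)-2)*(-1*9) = -324 / 17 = -19.06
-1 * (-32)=32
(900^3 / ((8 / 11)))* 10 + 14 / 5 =50118750014 / 5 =10023750002.80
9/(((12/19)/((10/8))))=285/16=17.81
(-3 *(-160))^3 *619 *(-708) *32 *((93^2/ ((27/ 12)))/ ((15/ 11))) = -4372022640299212800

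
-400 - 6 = -406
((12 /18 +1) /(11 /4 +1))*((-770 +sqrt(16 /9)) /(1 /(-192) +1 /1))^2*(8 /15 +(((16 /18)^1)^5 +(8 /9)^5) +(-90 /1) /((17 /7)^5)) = 21104836924476340436992 /137637381697228485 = 153336.52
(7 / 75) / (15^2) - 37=-624368 / 16875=-37.00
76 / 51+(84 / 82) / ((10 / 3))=18793 / 10455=1.80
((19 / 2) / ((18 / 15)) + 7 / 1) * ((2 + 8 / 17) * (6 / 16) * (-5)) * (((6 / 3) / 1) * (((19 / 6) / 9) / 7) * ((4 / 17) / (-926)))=17005 / 9634104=0.00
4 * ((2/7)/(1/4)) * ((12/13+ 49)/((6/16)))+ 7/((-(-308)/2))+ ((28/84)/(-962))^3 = 1126507678287655/1850886149112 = 608.63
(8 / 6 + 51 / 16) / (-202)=-217 / 9696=-0.02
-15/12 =-5/4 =-1.25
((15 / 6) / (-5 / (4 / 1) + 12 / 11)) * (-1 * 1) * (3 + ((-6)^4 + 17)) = 20680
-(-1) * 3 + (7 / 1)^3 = 346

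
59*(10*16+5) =9735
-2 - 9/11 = -2.82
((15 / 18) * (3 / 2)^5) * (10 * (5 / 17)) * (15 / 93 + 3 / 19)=475875 / 80104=5.94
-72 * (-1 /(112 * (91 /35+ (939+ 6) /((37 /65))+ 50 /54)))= 44955 /116339818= 0.00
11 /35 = 0.31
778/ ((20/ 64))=12448/ 5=2489.60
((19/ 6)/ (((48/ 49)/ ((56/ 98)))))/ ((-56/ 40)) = -95/ 72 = -1.32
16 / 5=3.20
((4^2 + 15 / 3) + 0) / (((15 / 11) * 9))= 77 / 45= 1.71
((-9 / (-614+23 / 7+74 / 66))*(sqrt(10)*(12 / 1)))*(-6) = -18711*sqrt(10) / 17602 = -3.36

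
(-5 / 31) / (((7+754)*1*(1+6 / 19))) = -0.00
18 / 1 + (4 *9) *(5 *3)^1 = 558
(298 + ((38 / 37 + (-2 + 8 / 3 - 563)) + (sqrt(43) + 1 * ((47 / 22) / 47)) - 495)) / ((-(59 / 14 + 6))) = 12961711 / 174603 - 14 * sqrt(43) / 143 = 73.59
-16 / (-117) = 16 / 117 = 0.14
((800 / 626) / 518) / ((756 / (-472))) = -23600 / 15321663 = -0.00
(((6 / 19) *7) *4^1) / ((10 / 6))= 504 / 95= 5.31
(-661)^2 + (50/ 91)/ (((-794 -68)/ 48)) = 17136477341/ 39221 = 436920.97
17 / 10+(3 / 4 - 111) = -2171 / 20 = -108.55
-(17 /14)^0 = -1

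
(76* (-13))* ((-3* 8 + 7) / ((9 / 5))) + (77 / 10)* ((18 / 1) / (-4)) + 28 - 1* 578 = 1574363 / 180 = 8746.46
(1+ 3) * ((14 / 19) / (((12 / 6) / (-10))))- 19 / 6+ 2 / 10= -10091 / 570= -17.70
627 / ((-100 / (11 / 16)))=-6897 / 1600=-4.31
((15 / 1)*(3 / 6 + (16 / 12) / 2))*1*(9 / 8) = 315 / 16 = 19.69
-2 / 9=-0.22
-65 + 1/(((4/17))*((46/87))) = -10481/184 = -56.96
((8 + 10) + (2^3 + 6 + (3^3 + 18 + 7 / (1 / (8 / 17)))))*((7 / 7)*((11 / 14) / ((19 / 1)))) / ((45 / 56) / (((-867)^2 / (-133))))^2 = 164255118.91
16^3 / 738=2048 / 369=5.55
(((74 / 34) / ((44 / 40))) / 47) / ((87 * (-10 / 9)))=-111 / 254881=-0.00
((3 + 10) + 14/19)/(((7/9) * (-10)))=-2349/1330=-1.77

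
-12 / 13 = -0.92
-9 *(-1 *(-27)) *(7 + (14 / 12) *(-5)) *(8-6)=-567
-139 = -139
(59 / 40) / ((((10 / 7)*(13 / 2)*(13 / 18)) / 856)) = 795438 / 4225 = 188.27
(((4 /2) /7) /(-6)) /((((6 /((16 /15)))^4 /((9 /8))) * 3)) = -512 /28704375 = -0.00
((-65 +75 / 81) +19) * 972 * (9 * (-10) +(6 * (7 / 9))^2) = 2988952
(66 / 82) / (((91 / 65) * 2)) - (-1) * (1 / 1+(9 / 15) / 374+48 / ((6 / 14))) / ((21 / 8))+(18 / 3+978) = 1654082369 / 1610070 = 1027.34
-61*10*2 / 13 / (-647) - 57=-478207 / 8411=-56.85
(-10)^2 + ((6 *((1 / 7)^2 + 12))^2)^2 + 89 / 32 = 4991347523385241 / 184473632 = 27057241.02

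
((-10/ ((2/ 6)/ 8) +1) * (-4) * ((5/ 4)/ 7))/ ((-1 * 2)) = -1195/ 14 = -85.36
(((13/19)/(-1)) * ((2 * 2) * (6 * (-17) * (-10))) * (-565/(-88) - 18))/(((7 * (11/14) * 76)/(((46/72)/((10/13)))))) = 67334501/1048344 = 64.23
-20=-20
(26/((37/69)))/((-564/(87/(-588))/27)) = 0.34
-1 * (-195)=195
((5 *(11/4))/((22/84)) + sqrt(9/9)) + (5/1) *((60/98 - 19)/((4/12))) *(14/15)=-2855/14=-203.93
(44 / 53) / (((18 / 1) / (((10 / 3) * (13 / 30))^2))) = 0.10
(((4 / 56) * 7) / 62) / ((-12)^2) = 1 / 17856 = 0.00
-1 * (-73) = 73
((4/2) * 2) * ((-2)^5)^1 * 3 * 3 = -1152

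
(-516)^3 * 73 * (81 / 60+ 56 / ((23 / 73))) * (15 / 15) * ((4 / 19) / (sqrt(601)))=-826226317770048 * sqrt(601) / 1313185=-15424473443.34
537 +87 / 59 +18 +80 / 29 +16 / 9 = 8639008 / 15399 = 561.01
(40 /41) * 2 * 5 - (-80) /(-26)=3560 /533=6.68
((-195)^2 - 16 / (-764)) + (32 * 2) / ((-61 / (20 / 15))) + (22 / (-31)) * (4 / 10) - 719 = 202104272438 / 5417715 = 37304.34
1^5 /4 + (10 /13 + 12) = 677 /52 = 13.02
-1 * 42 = -42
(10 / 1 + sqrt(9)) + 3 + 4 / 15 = 244 / 15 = 16.27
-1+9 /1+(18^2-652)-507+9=-818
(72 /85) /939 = 24 /26605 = 0.00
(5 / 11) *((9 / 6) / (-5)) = -3 / 22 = -0.14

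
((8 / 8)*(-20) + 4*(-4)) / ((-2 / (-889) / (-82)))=1312164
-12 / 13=-0.92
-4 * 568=-2272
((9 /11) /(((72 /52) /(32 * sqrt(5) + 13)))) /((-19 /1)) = -208 * sqrt(5) /209-169 /418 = -2.63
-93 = -93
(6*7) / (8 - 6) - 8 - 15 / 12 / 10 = 103 / 8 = 12.88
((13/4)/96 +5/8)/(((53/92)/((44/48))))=64009/61056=1.05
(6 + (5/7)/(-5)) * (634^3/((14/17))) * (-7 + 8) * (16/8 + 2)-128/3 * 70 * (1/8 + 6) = 1065738625808/147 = 7249922624.54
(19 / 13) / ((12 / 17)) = 323 / 156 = 2.07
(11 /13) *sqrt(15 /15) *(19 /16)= 209 /208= 1.00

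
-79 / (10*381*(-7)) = 79 / 26670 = 0.00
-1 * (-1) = 1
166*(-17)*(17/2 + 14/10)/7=-139689/35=-3991.11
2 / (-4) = -1 / 2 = -0.50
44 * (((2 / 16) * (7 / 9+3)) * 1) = 187 / 9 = 20.78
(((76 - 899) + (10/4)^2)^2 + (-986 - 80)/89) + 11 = 949921329/1424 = 667079.58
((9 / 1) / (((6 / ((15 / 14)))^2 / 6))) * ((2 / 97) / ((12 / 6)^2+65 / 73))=0.01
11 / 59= 0.19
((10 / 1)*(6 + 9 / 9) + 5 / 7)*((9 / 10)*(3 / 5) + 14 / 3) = 25773 / 70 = 368.19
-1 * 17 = -17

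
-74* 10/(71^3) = -740/357911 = -0.00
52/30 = 1.73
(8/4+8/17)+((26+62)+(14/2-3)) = 1606/17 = 94.47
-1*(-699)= 699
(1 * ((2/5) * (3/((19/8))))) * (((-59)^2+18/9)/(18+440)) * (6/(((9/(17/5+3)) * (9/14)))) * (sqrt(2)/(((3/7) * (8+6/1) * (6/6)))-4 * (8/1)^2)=-710148096/108775+462336 * sqrt(2)/108775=-6522.59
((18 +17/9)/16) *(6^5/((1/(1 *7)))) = 67662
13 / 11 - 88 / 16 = -95 / 22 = -4.32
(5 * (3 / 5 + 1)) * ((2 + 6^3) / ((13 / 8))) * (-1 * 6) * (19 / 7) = -1590528 / 91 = -17478.33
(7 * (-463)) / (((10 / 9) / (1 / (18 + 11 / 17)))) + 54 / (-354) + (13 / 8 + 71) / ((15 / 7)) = -275355343 / 2244360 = -122.69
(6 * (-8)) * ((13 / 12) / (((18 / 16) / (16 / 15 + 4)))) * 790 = -4995328 / 27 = -185012.15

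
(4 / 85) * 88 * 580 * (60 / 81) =816640 / 459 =1779.17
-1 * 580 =-580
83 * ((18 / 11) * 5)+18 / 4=15039 / 22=683.59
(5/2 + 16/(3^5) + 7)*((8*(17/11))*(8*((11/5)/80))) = 158066/6075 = 26.02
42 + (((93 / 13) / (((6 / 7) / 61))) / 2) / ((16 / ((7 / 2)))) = 162547 / 1664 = 97.68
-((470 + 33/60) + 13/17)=-471.31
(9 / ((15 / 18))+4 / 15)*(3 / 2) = 83 / 5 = 16.60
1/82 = 0.01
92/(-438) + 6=1268/219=5.79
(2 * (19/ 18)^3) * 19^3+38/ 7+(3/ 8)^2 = 5270957527/ 326592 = 16139.27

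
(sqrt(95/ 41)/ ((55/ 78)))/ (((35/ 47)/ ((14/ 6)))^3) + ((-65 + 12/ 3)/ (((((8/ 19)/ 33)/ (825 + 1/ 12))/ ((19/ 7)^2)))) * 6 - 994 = -136705539763/ 784 + 2699398 * sqrt(3895)/ 2536875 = -174369244.51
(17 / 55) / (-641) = -17 / 35255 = -0.00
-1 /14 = -0.07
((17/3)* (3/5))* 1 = 17/5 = 3.40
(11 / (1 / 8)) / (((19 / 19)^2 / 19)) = 1672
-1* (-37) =37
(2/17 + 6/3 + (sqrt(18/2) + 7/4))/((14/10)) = 2335/476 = 4.91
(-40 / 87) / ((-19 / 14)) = 560 / 1653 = 0.34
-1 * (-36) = 36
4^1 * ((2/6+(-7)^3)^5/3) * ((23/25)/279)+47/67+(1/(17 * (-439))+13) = -52813098104684769663551/2542494280275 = -20772160045.52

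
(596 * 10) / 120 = 149 / 3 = 49.67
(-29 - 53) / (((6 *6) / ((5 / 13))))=-205 / 234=-0.88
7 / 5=1.40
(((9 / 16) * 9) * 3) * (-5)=-1215 / 16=-75.94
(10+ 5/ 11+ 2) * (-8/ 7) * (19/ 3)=-20824/ 231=-90.15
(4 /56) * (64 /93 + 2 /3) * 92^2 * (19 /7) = 482448 /217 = 2223.26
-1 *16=-16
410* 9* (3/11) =11070/11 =1006.36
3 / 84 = 0.04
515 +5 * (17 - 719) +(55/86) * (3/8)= -2060395/688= -2994.76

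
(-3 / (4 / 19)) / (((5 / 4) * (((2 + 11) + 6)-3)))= -57 / 80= -0.71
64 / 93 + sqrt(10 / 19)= 64 / 93 + sqrt(190) / 19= 1.41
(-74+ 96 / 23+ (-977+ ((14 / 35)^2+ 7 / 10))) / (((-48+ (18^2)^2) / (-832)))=15637193 / 1885425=8.29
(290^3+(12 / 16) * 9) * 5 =487780135 / 4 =121945033.75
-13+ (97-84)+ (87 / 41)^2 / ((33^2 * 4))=841 / 813604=0.00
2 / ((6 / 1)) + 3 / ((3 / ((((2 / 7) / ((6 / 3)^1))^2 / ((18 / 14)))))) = 22 / 63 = 0.35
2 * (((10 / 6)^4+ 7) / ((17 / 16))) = 38144 / 1377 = 27.70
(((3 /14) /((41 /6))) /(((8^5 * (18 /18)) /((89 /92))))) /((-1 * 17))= -801 /14708506624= -0.00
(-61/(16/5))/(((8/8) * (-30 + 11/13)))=3965/6064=0.65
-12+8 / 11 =-124 / 11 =-11.27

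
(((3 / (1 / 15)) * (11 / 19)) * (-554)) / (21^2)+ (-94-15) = -131949 / 931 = -141.73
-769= -769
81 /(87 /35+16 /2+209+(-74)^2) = 2835 /199342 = 0.01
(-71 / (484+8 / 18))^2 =408321 / 19009600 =0.02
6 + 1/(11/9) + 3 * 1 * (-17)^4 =2756268/11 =250569.82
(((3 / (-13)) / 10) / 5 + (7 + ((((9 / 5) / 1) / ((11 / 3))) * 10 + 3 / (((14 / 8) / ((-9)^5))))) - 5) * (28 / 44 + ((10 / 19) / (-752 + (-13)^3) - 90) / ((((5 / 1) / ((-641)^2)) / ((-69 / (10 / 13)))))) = -98640177355274991495019 / 1468946050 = -67150306408649.24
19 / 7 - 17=-100 / 7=-14.29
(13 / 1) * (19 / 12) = 247 / 12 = 20.58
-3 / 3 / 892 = -0.00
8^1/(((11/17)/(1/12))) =34/33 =1.03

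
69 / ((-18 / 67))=-1541 / 6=-256.83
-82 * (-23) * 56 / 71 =105616 / 71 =1487.55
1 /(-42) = -0.02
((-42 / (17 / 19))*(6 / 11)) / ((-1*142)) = 2394 / 13277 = 0.18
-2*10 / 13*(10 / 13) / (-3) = 200 / 507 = 0.39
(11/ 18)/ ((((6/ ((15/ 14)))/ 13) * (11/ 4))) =65/ 126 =0.52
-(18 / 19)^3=-0.85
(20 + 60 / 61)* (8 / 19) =10240 / 1159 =8.84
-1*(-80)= 80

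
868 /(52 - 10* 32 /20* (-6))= 217 /37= 5.86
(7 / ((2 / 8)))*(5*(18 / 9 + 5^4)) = 87780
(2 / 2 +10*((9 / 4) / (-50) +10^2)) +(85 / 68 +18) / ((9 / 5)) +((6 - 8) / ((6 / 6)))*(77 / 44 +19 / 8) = 180539 / 180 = 1002.99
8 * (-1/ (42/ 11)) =-44/ 21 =-2.10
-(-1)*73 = 73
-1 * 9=-9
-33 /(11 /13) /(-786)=13 /262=0.05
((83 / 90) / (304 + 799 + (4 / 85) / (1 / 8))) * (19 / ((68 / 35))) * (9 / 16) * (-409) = -22574755 / 12004736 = -1.88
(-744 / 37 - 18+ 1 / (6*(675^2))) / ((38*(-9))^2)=-0.00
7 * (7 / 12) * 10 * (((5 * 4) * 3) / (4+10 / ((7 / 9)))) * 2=17150 / 59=290.68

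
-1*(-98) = 98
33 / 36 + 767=9215 / 12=767.92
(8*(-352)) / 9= -2816 / 9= -312.89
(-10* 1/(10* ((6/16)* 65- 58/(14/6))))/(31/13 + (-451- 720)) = -91/51273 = -0.00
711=711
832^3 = 575930368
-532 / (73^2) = -532 / 5329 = -0.10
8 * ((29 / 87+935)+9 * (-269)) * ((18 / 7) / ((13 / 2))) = -427872 / 91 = -4701.89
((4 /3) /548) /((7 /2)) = 2 /2877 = 0.00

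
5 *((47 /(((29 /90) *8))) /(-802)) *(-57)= 602775 /93032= 6.48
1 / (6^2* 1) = 1 / 36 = 0.03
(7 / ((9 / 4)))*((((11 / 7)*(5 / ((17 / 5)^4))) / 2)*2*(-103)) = -14162500 / 751689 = -18.84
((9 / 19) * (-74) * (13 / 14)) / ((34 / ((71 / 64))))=-307359 / 289408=-1.06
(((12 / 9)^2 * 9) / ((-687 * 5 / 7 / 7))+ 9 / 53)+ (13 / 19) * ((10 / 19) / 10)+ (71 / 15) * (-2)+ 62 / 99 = -19221872818 / 2168821215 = -8.86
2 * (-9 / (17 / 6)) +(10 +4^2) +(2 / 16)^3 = 19.65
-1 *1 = -1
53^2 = 2809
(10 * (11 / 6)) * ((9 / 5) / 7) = 33 / 7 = 4.71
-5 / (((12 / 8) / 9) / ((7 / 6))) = -35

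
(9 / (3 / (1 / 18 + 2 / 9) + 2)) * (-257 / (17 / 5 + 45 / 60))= -43.54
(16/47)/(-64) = -1/188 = -0.01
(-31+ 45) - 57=-43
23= 23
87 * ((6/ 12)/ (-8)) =-87/ 16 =-5.44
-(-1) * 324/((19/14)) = 4536/19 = 238.74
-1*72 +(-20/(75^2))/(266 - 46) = -4455001/61875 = -72.00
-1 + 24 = 23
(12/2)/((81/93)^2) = 1922/243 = 7.91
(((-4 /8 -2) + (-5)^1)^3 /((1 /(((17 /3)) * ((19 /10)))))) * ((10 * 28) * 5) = -12718125 /2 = -6359062.50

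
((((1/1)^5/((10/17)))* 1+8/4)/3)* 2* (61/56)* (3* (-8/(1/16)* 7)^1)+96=-35632/5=-7126.40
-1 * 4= -4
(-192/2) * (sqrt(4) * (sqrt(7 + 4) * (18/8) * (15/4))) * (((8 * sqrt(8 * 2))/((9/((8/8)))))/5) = -1152 * sqrt(11) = -3820.75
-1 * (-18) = 18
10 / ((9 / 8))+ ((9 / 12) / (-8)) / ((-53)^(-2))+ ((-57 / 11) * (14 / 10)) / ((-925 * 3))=-3728234321 / 14652000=-254.45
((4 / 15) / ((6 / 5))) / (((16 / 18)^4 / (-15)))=-5.34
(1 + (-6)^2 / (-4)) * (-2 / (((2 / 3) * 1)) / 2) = 12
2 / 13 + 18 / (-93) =-16 / 403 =-0.04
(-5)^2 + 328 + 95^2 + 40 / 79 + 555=9933.51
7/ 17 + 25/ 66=0.79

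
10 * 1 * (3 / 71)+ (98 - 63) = 2515 / 71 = 35.42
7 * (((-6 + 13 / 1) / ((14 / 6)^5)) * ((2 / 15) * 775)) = 25110 / 343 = 73.21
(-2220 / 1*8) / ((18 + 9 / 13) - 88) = 230880 / 901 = 256.25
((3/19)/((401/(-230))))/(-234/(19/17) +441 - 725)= 0.00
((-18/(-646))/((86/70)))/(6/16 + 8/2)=72/13889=0.01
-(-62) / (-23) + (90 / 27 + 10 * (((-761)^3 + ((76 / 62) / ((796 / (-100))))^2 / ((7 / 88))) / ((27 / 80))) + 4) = -2160226917875326131040 / 165431870667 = -13058106090.23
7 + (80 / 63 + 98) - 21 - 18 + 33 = 100.27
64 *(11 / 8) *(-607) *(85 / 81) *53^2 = -12753871240 / 81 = -157455200.49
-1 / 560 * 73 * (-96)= 438 / 35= 12.51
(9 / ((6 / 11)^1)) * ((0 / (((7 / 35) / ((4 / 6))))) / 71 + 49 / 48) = 539 / 32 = 16.84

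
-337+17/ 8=-2679/ 8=-334.88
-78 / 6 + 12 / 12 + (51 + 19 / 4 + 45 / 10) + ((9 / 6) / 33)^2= 11677 / 242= 48.25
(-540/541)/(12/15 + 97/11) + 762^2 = 166173896016/286189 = 580643.90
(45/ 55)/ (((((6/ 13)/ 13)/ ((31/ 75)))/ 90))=47151/ 55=857.29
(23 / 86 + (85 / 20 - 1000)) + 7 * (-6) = -178447 / 172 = -1037.48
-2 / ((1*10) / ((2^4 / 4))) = -4 / 5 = -0.80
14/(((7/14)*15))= 1.87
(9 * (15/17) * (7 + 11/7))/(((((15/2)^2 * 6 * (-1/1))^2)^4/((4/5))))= 4096/12662577628143310546875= 0.00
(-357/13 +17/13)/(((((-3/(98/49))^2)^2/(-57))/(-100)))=-10336000/351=-29447.29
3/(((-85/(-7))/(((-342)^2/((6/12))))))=4912488/85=57793.98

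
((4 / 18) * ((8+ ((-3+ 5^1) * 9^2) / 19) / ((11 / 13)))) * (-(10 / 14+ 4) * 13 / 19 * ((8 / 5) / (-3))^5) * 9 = 3477733376 / 639646875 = 5.44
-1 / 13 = -0.08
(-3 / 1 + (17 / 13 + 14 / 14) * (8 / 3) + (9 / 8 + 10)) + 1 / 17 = 25349 / 1768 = 14.34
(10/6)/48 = 5/144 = 0.03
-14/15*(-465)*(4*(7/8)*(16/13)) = 24304/13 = 1869.54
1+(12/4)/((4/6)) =11/2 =5.50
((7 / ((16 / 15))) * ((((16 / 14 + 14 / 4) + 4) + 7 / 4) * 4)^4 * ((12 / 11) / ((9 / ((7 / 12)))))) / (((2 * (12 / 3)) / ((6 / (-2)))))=-35854358805 / 68992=-519688.64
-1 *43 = -43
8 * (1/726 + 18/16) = 3271/363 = 9.01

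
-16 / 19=-0.84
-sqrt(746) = -27.31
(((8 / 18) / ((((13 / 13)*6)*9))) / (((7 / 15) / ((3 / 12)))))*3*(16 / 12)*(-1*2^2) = -40 / 567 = -0.07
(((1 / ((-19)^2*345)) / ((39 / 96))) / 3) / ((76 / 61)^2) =7442 / 1753469055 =0.00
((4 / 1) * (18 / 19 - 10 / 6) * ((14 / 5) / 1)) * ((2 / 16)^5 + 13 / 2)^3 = -2773178909023158559 / 1253443255664640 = -2212.45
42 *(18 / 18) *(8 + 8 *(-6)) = -1680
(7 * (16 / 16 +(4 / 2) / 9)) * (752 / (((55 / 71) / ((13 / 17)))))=6351.21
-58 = -58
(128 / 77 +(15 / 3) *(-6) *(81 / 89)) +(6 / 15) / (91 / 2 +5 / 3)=-248558734 / 9696995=-25.63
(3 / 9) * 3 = 1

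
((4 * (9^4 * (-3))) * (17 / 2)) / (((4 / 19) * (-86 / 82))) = 260661969 / 86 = 3030953.13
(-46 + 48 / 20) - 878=-4608 / 5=-921.60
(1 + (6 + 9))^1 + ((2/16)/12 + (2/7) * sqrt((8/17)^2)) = 184439/11424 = 16.14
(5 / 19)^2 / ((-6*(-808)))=25 / 1750128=0.00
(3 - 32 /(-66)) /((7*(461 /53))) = 6095 /106491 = 0.06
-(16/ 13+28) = -380/ 13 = -29.23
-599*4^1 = -2396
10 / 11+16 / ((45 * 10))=2338 / 2475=0.94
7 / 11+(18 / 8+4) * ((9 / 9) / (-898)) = 24869 / 39512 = 0.63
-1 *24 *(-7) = 168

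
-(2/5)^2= -4/25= -0.16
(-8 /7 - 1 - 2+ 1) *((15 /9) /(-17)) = 0.31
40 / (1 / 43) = 1720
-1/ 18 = -0.06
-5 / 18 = -0.28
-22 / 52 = -11 / 26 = -0.42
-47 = -47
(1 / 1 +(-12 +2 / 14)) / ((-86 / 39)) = 1482 / 301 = 4.92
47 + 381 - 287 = 141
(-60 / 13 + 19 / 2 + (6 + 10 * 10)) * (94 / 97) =135501 / 1261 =107.46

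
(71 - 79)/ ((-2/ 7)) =28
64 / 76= 16 / 19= 0.84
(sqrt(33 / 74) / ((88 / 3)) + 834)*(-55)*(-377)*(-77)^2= 33528495*sqrt(2442) / 592 + 102530137710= 102532936466.93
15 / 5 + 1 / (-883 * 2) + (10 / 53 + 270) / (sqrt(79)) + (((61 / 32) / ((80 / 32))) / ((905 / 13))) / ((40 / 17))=7681959723 / 2557168000 + 14320 * sqrt(79) / 4187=33.40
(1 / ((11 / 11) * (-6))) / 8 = -1 / 48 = -0.02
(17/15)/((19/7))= 119/285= 0.42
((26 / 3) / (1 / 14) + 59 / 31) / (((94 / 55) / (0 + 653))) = 411621815 / 8742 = 47085.54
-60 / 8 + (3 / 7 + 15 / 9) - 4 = -395 / 42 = -9.40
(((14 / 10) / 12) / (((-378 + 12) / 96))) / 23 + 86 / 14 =904739 / 147315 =6.14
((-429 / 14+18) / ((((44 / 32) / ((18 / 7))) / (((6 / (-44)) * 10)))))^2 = 36542145600 / 35153041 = 1039.52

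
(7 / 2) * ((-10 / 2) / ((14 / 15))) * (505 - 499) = -225 / 2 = -112.50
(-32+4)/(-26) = 14/13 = 1.08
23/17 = 1.35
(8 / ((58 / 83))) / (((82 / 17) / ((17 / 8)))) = 23987 / 4756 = 5.04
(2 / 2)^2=1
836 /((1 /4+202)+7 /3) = 10032 /2455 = 4.09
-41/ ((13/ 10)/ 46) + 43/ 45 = -848141/ 585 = -1449.81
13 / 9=1.44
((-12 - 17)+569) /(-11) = -540 /11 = -49.09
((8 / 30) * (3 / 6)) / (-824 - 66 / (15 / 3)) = -1 / 6279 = -0.00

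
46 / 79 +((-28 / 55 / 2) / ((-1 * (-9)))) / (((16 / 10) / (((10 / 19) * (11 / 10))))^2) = 0.58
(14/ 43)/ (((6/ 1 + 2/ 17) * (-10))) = -119/ 22360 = -0.01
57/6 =19/2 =9.50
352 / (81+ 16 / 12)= 1056 / 247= 4.28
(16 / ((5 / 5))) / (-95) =-16 / 95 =-0.17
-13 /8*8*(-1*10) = 130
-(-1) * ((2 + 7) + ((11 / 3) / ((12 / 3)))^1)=119 / 12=9.92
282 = 282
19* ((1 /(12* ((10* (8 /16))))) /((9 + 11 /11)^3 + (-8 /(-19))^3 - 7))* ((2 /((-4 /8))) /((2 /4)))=-260642 /102172485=-0.00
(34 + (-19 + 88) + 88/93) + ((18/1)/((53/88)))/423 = 24096865/231663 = 104.02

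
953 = 953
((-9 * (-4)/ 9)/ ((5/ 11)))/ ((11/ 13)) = 52/ 5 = 10.40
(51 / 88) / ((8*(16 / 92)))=1173 / 2816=0.42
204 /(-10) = -102 /5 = -20.40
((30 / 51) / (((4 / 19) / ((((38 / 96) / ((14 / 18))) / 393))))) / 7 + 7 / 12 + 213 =213.58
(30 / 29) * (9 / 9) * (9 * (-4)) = -1080 / 29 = -37.24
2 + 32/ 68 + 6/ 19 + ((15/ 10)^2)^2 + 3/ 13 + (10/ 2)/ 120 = 1636867/ 201552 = 8.12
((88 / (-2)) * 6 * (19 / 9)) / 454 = -836 / 681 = -1.23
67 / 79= 0.85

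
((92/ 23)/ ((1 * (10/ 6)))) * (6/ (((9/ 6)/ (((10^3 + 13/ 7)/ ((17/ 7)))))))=3960.28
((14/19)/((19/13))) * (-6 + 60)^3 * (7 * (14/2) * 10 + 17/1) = 14529833136/361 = 40248845.25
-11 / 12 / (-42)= 11 / 504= 0.02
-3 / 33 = -1 / 11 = -0.09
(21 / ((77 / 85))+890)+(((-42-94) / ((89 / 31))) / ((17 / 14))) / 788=176109437 / 192863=913.13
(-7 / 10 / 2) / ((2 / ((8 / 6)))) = -7 / 30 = -0.23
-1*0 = 0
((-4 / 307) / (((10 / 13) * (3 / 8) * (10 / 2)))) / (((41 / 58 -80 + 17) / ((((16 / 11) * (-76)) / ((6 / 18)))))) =-0.05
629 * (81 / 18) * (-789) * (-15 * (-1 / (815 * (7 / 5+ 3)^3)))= -1674948375 / 3471248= -482.52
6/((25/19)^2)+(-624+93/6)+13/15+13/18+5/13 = -44098828/73125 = -603.06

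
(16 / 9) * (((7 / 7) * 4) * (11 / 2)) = 352 / 9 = 39.11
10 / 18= 5 / 9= 0.56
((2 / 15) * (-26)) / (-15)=0.23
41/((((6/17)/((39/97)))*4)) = 9061/776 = 11.68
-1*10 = -10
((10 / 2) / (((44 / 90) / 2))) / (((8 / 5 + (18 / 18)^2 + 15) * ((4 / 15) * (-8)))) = -16875 / 30976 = -0.54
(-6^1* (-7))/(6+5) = 42/11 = 3.82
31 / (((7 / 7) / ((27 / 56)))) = 837 / 56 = 14.95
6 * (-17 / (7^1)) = -102 / 7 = -14.57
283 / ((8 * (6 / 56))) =330.17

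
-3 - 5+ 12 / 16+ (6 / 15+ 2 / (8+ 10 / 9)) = -5437 / 820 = -6.63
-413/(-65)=6.35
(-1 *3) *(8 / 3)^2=-64 / 3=-21.33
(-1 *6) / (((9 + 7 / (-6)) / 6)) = -216 / 47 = -4.60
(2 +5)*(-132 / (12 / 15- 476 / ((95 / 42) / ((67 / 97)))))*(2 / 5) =851466 / 333023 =2.56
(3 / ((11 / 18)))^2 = 2916 / 121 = 24.10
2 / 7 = 0.29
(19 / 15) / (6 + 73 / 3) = 19 / 455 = 0.04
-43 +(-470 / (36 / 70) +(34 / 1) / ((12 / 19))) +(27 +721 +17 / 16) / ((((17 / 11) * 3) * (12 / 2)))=-252325 / 288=-876.13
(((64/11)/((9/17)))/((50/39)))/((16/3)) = 442/275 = 1.61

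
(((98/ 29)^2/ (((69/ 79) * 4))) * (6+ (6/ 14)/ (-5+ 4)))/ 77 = 50323/ 212773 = 0.24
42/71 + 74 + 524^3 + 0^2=10215330800/71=143877898.59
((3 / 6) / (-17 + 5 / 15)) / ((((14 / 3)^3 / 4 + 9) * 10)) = -81 / 929000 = -0.00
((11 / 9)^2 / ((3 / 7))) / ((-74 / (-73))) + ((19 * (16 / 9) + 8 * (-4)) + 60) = 1172719 / 17982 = 65.22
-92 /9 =-10.22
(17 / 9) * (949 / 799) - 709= -298958 / 423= -706.76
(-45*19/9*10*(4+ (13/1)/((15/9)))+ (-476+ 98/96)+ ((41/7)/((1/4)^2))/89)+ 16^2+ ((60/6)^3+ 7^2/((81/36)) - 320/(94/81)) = -45039817709/4216464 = -10681.89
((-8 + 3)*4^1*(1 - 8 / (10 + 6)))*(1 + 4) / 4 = -25 / 2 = -12.50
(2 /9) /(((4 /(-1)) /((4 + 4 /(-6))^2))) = -50 /81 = -0.62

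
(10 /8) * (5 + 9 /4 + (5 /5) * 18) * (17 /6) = 8585 /96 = 89.43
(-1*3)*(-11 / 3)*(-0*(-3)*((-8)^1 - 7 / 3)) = 0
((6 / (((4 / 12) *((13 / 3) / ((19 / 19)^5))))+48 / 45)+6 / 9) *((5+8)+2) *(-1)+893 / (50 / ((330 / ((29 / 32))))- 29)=-119.25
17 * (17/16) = 289/16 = 18.06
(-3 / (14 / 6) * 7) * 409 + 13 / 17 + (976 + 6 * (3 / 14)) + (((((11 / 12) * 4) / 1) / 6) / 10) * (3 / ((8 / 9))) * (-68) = -12932799 / 4760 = -2716.97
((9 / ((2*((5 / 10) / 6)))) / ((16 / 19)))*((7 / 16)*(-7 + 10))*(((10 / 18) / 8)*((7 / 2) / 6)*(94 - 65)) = 404985 / 4096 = 98.87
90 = 90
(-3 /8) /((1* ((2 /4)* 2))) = -3 /8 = -0.38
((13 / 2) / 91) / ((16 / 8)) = 1 / 28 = 0.04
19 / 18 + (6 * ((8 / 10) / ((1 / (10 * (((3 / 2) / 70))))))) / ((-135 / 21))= 403 / 450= 0.90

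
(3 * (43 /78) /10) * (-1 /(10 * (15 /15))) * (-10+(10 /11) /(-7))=129 /770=0.17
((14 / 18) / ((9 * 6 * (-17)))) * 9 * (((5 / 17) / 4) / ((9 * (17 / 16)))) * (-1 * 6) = 0.00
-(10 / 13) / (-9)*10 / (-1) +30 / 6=485 / 117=4.15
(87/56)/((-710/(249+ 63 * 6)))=-54549/39760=-1.37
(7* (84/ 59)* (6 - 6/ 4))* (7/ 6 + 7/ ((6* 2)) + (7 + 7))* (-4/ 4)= -83349/ 118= -706.35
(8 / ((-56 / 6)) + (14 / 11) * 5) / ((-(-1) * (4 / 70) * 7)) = 13.77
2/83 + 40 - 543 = -41747/83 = -502.98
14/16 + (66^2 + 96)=35623/8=4452.88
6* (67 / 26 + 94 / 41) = 15573 / 533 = 29.22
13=13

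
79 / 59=1.34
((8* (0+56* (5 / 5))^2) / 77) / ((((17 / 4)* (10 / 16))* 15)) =114688 / 14025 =8.18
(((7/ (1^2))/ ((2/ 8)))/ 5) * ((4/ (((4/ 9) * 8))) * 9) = 567/ 10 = 56.70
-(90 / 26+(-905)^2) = -10647370 / 13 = -819028.46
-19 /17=-1.12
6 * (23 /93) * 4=5.94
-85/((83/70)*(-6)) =2975/249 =11.95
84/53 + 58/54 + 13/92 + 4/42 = 2668409/921564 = 2.90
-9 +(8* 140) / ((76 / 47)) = 12989 / 19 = 683.63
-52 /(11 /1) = -52 /11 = -4.73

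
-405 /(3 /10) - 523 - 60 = -1933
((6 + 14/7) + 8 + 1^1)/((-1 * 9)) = -17/9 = -1.89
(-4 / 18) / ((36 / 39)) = -13 / 54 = -0.24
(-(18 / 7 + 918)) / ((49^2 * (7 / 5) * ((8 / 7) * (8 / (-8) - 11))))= 2685 / 134456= 0.02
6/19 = 0.32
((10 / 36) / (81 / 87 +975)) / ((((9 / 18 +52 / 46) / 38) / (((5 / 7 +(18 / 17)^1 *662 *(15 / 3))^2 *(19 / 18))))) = 8379866815491335 / 97390663146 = 86043.84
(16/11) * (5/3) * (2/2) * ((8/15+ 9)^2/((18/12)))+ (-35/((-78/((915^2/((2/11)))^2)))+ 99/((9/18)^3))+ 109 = 400748180733964997/42120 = 9514439238698.12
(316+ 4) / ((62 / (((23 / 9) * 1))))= 3680 / 279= 13.19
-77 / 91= -11 / 13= -0.85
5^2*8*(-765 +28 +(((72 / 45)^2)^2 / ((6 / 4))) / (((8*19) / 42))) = -69900312 / 475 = -147158.55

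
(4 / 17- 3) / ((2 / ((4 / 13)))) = -94 / 221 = -0.43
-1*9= -9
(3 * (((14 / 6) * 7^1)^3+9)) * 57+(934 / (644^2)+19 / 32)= 1857975630557 / 2488416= 746649.93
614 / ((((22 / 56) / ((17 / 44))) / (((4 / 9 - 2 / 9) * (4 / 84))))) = 20876 / 3267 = 6.39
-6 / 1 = -6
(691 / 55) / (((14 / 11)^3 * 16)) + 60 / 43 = 16766473 / 9439360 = 1.78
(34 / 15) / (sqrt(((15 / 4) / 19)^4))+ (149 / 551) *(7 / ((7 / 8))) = 112230584 / 1859625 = 60.35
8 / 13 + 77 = 1009 / 13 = 77.62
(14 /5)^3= 2744 /125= 21.95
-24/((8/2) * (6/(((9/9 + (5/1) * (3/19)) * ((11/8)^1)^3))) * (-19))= 22627/92416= 0.24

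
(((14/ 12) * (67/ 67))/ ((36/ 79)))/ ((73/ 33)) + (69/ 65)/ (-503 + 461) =2707321/ 2391480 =1.13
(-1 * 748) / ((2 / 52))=-19448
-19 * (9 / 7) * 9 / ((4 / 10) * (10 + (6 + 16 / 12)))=-23085 / 728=-31.71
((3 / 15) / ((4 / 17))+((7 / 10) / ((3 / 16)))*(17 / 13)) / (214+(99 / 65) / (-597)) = 889729 / 33216684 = 0.03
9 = 9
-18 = -18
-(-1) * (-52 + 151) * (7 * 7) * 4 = 19404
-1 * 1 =-1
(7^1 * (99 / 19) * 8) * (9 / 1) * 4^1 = 199584 / 19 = 10504.42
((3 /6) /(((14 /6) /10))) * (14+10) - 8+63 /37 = 11689 /259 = 45.13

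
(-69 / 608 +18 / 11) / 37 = 10185 / 247456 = 0.04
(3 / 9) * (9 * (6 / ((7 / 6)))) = 108 / 7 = 15.43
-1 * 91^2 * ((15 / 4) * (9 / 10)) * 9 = -2012283 / 8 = -251535.38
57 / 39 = 19 / 13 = 1.46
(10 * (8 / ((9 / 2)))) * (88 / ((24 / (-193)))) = -339680 / 27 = -12580.74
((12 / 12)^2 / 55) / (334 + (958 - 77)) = 1 / 66825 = 0.00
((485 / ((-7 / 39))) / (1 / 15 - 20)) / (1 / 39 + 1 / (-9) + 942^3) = 2553525 / 15745789677646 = 0.00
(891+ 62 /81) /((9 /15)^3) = 9029125 /2187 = 4128.54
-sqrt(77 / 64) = -sqrt(77) / 8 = -1.10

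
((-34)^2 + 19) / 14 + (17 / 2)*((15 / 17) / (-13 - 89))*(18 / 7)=9965 / 119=83.74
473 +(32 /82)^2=795369 /1681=473.15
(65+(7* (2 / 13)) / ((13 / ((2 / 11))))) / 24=120863 / 44616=2.71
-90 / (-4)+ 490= 1025 / 2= 512.50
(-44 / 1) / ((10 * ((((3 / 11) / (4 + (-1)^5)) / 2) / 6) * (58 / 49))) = -71148 / 145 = -490.68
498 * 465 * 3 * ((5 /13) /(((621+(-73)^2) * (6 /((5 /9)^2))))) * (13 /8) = 64325 /17136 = 3.75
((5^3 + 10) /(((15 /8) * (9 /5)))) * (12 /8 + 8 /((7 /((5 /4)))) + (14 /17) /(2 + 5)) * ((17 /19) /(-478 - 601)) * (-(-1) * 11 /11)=-14500 /143507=-0.10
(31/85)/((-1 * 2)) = -31/170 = -0.18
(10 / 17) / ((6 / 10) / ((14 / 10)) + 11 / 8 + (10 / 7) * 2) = 560 / 4437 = 0.13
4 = 4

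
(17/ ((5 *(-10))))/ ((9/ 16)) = -136/ 225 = -0.60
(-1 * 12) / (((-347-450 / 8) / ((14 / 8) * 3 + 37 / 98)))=13236 / 79037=0.17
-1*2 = -2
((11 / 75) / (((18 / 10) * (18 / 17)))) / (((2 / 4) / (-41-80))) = -22627 / 1215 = -18.62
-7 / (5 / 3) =-21 / 5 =-4.20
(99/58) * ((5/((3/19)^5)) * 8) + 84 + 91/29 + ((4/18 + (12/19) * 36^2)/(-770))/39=51808705775768/74459385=695798.20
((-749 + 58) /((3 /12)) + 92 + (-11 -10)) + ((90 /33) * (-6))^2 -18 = -295631 /121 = -2443.23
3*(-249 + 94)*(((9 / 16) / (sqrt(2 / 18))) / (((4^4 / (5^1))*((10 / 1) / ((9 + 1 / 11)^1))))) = -313875 / 22528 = -13.93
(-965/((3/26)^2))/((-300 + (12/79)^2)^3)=234579394577765/87361868827634544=0.00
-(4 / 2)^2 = -4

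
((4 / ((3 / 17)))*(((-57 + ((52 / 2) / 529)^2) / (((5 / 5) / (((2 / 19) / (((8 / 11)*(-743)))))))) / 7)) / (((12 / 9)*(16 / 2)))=2982698807 / 884915448928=0.00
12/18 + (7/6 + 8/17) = 235/102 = 2.30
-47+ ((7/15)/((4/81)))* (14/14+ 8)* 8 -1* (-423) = 5282/5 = 1056.40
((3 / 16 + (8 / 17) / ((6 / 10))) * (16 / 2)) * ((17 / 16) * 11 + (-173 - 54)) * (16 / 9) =-2731885 / 918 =-2975.91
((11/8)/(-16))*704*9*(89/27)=-10769/6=-1794.83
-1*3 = -3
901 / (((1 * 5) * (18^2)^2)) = 0.00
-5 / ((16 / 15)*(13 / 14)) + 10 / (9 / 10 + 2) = -4825 / 3016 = -1.60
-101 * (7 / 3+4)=-1919 / 3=-639.67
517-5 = 512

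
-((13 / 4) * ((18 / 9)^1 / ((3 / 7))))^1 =-91 / 6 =-15.17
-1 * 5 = -5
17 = 17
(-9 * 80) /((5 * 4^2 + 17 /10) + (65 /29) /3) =-8.73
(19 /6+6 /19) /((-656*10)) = -397 /747840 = -0.00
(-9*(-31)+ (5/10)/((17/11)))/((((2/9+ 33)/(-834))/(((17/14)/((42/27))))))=-320780169/58604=-5473.69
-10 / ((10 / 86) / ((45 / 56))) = -69.11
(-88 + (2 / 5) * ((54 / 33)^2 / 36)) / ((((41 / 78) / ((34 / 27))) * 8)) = -5881031 / 223245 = -26.34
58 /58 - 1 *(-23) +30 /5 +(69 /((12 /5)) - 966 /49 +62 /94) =52239 /1316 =39.70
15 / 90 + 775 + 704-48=8587 / 6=1431.17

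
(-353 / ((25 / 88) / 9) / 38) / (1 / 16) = -2236608 / 475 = -4708.65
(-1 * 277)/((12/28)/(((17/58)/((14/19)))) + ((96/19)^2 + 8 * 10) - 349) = 1699949/1487569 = 1.14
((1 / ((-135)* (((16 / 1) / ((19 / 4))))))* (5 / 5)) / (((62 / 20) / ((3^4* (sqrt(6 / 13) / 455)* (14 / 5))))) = -57* sqrt(78) / 2095600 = -0.00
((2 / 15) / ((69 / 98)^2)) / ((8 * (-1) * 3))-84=-84.01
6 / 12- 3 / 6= 0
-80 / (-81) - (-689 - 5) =56294 / 81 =694.99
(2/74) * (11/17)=0.02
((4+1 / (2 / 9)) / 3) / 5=17 / 30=0.57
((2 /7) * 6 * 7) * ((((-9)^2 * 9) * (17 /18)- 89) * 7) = 50358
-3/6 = -1/2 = -0.50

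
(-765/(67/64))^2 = 2397081600/4489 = 533990.11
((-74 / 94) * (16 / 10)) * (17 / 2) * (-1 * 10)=5032 / 47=107.06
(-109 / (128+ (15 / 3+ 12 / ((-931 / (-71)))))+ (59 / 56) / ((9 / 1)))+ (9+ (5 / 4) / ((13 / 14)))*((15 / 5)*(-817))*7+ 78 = -144938705275183 / 816870600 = -177431.66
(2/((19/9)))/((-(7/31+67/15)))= -0.20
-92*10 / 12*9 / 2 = -345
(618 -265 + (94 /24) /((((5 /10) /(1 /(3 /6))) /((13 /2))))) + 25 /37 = 101123 /222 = 455.51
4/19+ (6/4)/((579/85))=3159/7334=0.43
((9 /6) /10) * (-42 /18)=-7 /20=-0.35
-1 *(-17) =17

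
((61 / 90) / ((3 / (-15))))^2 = 3721 / 324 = 11.48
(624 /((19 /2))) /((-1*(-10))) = 6.57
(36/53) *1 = 36/53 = 0.68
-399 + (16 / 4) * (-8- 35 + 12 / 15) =-2839 / 5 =-567.80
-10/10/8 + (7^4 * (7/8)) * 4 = 67227/8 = 8403.38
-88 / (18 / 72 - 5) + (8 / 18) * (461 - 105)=30224 / 171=176.75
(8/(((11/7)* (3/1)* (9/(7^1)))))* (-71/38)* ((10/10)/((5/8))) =-111328/28215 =-3.95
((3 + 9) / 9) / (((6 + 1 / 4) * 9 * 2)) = 8 / 675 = 0.01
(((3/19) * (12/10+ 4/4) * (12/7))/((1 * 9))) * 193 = 8492/665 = 12.77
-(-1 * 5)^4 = -625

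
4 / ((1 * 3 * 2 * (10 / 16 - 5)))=-16 / 105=-0.15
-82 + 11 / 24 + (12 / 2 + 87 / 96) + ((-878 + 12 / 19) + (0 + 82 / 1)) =-1586887 / 1824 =-870.00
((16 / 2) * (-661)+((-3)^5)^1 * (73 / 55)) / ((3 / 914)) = -1709340.64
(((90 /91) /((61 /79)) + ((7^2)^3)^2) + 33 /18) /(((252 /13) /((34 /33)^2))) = 133228396458245603 /175771134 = 757965164.28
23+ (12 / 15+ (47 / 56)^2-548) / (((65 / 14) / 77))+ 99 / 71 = -6674416031 / 738400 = -9039.02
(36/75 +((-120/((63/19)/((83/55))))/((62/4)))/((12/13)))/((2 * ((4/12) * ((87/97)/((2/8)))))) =-21731686/15575175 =-1.40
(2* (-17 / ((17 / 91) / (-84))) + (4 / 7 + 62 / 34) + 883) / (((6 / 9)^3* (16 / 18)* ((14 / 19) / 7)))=4443017589 / 7616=583379.41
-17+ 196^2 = 38399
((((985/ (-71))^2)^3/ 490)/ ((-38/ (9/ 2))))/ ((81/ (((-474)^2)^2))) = -128064349812969426906506250/ 119261364330451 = -1073812550543.42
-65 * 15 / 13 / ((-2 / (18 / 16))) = 675 / 16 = 42.19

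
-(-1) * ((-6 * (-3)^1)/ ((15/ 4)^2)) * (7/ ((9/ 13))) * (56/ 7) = 23296/ 225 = 103.54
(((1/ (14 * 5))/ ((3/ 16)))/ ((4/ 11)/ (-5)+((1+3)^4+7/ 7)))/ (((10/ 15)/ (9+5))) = 88/ 14131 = 0.01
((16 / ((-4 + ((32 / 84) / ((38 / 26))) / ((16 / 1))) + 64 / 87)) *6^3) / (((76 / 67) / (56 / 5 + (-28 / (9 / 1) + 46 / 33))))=-36773622144 / 4134185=-8895.01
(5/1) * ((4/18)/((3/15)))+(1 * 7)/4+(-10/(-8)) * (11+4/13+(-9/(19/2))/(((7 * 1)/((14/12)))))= 188891/8892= 21.24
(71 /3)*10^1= 710 /3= 236.67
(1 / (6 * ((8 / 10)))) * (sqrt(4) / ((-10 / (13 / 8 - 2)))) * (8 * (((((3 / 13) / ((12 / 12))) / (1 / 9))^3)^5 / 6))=984770902183611232881 / 818974288225452112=1202.44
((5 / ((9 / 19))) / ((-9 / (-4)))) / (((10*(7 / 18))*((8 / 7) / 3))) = 19 / 6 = 3.17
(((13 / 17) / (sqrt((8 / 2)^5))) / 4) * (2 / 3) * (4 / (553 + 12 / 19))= 247 / 8583504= 0.00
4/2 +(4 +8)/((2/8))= 50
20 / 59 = 0.34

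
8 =8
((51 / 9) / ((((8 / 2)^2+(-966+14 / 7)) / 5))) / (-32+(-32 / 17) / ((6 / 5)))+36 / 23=58460371 / 37328448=1.57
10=10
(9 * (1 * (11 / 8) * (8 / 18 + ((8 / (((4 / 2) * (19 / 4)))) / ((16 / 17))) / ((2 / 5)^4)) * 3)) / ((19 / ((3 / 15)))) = 3195753 / 231040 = 13.83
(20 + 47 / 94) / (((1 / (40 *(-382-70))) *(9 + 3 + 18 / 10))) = -1853200 / 69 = -26857.97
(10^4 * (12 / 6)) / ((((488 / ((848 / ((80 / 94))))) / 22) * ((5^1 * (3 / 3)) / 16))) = 175366400 / 61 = 2874859.02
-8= -8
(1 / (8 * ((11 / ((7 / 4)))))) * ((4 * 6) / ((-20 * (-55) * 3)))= 7 / 48400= 0.00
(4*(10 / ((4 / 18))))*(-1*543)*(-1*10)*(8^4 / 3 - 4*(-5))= 1354024800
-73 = -73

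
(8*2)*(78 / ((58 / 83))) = 51792 / 29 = 1785.93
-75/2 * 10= -375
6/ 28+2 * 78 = 2187/ 14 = 156.21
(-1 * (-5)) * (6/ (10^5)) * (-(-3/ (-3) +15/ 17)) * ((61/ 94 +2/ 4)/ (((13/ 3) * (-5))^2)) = -2916/ 2109859375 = -0.00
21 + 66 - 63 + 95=119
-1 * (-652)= 652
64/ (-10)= -32/ 5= -6.40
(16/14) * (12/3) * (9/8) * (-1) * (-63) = 324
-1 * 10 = -10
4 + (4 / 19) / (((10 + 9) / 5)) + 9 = 4713 / 361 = 13.06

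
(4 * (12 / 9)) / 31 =16 / 93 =0.17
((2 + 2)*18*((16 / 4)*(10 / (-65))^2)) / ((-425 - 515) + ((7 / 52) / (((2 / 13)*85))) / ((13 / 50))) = -8704 / 1200225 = -0.01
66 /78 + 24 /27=203 /117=1.74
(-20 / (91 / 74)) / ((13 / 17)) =-25160 / 1183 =-21.27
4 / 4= 1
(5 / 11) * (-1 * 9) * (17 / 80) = -153 / 176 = -0.87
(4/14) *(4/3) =8/21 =0.38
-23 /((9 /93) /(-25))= 17825 /3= 5941.67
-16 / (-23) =16 / 23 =0.70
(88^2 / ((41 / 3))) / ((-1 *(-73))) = 23232 / 2993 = 7.76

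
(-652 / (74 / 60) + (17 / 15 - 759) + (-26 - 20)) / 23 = -739546 / 12765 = -57.94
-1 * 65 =-65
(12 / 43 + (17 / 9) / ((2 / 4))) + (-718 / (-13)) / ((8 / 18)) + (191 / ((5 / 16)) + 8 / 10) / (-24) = 517318 / 5031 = 102.83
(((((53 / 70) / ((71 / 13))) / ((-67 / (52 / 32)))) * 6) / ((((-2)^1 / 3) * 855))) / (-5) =-8957 / 1265362000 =-0.00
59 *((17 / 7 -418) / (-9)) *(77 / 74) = 1887941 / 666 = 2834.75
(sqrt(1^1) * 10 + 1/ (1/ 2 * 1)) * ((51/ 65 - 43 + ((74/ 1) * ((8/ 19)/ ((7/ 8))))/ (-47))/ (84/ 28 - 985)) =0.53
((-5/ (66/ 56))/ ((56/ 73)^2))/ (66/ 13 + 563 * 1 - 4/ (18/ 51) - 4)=-346385/ 26558224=-0.01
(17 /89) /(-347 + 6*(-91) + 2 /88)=-748 /3496899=-0.00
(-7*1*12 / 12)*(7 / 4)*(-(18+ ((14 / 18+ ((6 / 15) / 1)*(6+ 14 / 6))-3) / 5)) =2009 / 9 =223.22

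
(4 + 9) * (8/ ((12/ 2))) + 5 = 67/ 3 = 22.33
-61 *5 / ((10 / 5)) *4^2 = -2440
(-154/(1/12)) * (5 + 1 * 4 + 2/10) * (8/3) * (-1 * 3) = 680064/5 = 136012.80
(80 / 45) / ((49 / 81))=144 / 49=2.94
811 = 811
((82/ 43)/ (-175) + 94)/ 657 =235756/ 1647975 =0.14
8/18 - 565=-5081/9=-564.56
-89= -89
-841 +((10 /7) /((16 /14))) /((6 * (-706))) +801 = -677765 /16944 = -40.00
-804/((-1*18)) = 134/3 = 44.67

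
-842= -842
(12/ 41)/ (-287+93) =-6/ 3977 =-0.00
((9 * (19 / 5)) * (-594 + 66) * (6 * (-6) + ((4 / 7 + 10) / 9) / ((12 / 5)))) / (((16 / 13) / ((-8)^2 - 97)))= -17193137.19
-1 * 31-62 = -93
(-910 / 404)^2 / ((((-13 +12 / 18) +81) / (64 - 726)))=-205575825 / 4202812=-48.91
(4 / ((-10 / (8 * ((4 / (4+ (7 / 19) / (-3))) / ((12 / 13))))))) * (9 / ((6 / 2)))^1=-912 / 85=-10.73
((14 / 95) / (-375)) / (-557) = 14 / 19843125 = 0.00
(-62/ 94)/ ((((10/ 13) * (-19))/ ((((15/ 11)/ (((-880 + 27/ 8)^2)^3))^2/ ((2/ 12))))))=3738683131822080/ 1529265517499745619300333150234852127988339954163493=0.00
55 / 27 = 2.04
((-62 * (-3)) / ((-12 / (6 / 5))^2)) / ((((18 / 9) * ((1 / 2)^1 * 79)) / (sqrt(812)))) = 93 * sqrt(203) / 1975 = 0.67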